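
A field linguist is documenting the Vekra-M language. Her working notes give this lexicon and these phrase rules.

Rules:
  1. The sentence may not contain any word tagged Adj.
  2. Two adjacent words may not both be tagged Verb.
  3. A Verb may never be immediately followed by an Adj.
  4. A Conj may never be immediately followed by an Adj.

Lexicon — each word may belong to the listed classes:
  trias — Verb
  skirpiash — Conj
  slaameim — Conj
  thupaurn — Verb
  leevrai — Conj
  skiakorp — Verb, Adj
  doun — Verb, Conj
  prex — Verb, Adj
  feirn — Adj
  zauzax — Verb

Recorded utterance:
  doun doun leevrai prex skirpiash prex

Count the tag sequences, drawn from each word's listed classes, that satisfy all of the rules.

3

Candidates per position — 1:doun {Verb,Conj}; 2:doun {Verb,Conj}; 3:leevrai {Conj}; 4:prex {Verb,Adj}; 5:skirpiash {Conj}; 6:prex {Verb,Adj}.
There are 16 candidate sequences in total.
The sequences that satisfy every rule: Verb Conj Conj Verb Conj Verb; Conj Verb Conj Verb Conj Verb; Conj Conj Conj Verb Conj Verb.
Count = 3.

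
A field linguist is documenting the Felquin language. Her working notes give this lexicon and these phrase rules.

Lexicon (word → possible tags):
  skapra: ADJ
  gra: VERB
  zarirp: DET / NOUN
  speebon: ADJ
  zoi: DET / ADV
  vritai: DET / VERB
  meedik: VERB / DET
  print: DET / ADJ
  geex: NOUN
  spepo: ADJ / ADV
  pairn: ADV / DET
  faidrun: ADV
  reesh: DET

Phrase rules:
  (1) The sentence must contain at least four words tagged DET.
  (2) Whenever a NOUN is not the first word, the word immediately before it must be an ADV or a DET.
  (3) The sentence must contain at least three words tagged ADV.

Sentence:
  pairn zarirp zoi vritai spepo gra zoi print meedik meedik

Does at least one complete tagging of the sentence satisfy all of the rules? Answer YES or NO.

Candidates per position — 1:pairn {ADV,DET}; 2:zarirp {DET,NOUN}; 3:zoi {DET,ADV}; 4:vritai {DET,VERB}; 5:spepo {ADJ,ADV}; 6:gra {VERB}; 7:zoi {DET,ADV}; 8:print {DET,ADJ}; 9:meedik {VERB,DET}; 10:meedik {VERB,DET}.
One satisfying assignment: ADV NOUN ADV DET ADV VERB DET DET DET DET.
Check: rule 1 holds; rule 2 holds; rule 3 holds.

YES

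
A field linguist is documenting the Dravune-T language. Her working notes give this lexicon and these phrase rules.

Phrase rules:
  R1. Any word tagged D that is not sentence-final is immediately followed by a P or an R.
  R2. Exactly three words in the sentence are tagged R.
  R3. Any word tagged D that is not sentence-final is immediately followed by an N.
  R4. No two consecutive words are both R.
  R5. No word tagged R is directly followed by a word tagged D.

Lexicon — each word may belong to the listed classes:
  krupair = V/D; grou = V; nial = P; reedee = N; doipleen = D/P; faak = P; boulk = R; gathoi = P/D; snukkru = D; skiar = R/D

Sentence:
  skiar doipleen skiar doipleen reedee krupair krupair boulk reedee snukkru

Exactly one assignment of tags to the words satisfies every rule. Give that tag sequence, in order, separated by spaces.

Candidates per position — 1:skiar {R,D}; 2:doipleen {D,P}; 3:skiar {R,D}; 4:doipleen {D,P}; 5:reedee {N}; 6:krupair {V,D}; 7:krupair {V,D}; 8:boulk {R}; 9:reedee {N}; 10:snukkru {D}.
Word 1 cannot be D — rule 2 would then fail for every completion. It is R.
Word 2 cannot be D — rule 3 would then fail for every completion. It is P.
Word 3 cannot be D — rule 2 would then fail for every completion. It is R.
Word 4 cannot be D — rule 1 would then fail for every completion. It is P.
Word 6 cannot be D — rule 1 would then fail for every completion. It is V.
Word 7 cannot be D — rule 3 would then fail for every completion. It is V.
So the tagging must be: R P R P N V V R N D.
Rule-by-rule: rule 1 satisfied; rule 2 satisfied; rule 3 satisfied; rule 4 satisfied; rule 5 satisfied.

R P R P N V V R N D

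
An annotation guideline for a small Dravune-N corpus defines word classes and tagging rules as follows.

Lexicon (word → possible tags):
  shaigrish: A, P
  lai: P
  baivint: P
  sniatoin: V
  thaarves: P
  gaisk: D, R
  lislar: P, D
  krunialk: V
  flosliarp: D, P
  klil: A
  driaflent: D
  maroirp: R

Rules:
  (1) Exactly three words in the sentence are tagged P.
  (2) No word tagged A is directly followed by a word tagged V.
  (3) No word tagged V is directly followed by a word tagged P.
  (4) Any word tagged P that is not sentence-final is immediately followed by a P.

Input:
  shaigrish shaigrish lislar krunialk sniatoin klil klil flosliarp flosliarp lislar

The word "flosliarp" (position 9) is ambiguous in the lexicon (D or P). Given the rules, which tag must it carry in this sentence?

P

Candidates per position — 1:shaigrish {A,P}; 2:shaigrish {A,P}; 3:lislar {P,D}; 4:krunialk {V}; 5:sniatoin {V}; 6:klil {A}; 7:klil {A}; 8:flosliarp {D,P}; 9:flosliarp {D,P}; 10:lislar {P,D}.
Position 1: P is ruled out by rule 4; that leaves A.
Position 2: P is ruled out by rule 4; that leaves A.
Position 3: P is ruled out by rule 4; that leaves D.
Position 8: D is ruled out by rule 1; that leaves P.
Position 9: D is ruled out by rule 1; that leaves P.
Position 10: D is ruled out by rule 1; that leaves P.
The unique satisfying tagging is: A A D V V A A P P P.
Check: rule 1 ok; rule 2 ok; rule 3 ok; rule 4 ok.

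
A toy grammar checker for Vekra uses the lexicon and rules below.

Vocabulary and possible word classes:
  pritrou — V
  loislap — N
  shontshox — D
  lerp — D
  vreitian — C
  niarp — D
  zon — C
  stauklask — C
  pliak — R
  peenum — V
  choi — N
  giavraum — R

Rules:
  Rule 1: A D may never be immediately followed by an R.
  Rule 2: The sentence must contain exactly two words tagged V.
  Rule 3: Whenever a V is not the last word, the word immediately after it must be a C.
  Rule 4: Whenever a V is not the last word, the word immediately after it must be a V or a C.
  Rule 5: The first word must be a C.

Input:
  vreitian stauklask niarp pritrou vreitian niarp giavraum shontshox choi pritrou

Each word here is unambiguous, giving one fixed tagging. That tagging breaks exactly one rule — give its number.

1

Fixed tagging: C C D V C D R D N V.
Checking each rule: R1 fail, R2 pass, R3 pass, R4 pass, R5 pass.
Only rule 1 fails.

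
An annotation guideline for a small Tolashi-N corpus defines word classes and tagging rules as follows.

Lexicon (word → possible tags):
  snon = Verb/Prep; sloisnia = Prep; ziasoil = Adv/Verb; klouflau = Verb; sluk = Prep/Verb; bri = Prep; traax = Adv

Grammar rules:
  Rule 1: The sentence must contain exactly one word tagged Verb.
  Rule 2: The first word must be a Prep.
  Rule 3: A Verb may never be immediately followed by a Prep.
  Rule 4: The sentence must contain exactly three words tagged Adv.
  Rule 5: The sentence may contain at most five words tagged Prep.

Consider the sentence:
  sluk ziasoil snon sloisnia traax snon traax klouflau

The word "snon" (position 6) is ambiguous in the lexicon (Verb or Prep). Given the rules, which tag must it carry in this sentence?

Candidates per position — 1:sluk {Prep,Verb}; 2:ziasoil {Adv,Verb}; 3:snon {Verb,Prep}; 4:sloisnia {Prep}; 5:traax {Adv}; 6:snon {Verb,Prep}; 7:traax {Adv}; 8:klouflau {Verb}.
Position 1: Verb is ruled out by rule 1; that leaves Prep.
Position 2: Verb is ruled out by rule 1; that leaves Adv.
Position 3: Verb is ruled out by rule 1; that leaves Prep.
Position 6: Verb is ruled out by rule 1; that leaves Prep.
The only consistent sequence is: Prep Adv Prep Prep Adv Prep Adv Verb.
Verifying each rule — rule 1 ✓; rule 2 ✓; rule 3 ✓; rule 4 ✓; rule 5 ✓.

Prep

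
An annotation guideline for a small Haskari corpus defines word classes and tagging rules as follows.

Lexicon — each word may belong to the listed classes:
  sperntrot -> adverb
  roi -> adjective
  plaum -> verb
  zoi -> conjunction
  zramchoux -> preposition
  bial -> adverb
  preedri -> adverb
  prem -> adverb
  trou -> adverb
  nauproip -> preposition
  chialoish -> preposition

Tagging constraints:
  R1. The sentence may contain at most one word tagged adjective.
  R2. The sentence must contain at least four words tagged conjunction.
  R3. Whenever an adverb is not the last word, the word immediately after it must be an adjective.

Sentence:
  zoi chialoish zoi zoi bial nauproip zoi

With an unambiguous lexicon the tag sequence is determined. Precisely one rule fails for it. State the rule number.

3

Fixed tagging: conjunction preposition conjunction conjunction adverb preposition conjunction.
Checking each rule: R1 holds, R2 holds, R3 violated.
Only rule 3 fails.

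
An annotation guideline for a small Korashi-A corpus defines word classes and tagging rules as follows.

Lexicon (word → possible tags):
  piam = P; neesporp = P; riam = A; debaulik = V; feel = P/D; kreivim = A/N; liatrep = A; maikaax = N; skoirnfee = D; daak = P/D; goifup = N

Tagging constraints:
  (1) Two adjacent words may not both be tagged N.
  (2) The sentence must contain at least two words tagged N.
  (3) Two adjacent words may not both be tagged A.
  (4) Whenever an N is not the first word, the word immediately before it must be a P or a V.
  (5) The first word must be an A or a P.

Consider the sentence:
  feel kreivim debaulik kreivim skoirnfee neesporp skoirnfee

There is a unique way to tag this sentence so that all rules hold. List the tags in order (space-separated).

Candidates per position — 1:feel {P,D}; 2:kreivim {A,N}; 3:debaulik {V}; 4:kreivim {A,N}; 5:skoirnfee {D}; 6:neesporp {P}; 7:skoirnfee {D}.
Position 1: tagging it D would leave rule 5 unsatisfiable, so it must be P.
Position 2: tagging it A would leave rule 2 unsatisfiable, so it must be N.
Position 4: tagging it A would leave rule 2 unsatisfiable, so it must be N.
That leaves exactly one tagging: P N V N D P D.
Verifying each rule — rule 1 ok; rule 2 ok; rule 3 ok; rule 4 ok; rule 5 ok.

P N V N D P D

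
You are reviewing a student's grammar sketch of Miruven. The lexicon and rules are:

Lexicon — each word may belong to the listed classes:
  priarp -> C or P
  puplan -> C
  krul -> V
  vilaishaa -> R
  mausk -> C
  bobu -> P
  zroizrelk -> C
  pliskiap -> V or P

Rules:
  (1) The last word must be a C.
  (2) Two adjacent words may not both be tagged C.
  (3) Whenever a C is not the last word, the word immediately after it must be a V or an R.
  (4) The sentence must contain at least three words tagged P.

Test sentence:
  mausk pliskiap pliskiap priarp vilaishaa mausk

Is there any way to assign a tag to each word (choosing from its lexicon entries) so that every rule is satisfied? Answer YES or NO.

NO

Candidates per position — 1:mausk {C}; 2:pliskiap {V,P}; 3:pliskiap {V,P}; 4:priarp {C,P}; 5:vilaishaa {R}; 6:mausk {C}.
Every candidate sequence violates at least one rule; no consistent tagging exists.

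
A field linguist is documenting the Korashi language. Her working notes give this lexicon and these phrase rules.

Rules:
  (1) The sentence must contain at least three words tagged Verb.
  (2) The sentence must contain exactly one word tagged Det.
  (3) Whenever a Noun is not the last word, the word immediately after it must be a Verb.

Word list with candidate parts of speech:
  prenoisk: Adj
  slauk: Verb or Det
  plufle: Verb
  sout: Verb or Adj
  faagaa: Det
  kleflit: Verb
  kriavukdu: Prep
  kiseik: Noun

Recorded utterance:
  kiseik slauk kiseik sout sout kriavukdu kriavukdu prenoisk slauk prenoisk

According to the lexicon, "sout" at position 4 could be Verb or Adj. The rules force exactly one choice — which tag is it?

Verb

Candidates per position — 1:kiseik {Noun}; 2:slauk {Verb,Det}; 3:kiseik {Noun}; 4:sout {Verb,Adj}; 5:sout {Verb,Adj}; 6:kriavukdu {Prep}; 7:kriavukdu {Prep}; 8:prenoisk {Adj}; 9:slauk {Verb,Det}; 10:prenoisk {Adj}.
At position 2, choosing Det makes rule 3 impossible to satisfy; hence Verb.
At position 4, choosing Adj makes rule 3 impossible to satisfy; hence Verb.
At position 9, choosing Verb makes rule 2 impossible to satisfy; hence Det.
At position 5, choosing Adj makes rule 1 impossible to satisfy; hence Verb.
So the tagging must be: Noun Verb Noun Verb Verb Prep Prep Adj Det Adj.
Checking: rule 1 holds; rule 2 holds; rule 3 holds.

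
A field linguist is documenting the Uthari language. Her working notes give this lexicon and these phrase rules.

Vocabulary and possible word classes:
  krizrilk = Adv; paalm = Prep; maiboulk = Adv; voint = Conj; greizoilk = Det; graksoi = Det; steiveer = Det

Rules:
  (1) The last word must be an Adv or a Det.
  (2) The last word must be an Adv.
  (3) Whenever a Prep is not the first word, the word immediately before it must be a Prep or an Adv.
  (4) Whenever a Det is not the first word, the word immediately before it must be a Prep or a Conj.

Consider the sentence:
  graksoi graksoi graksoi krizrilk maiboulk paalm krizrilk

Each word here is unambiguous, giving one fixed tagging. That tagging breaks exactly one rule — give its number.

Fixed tagging: Det Det Det Adv Adv Prep Adv.
Rule check: R1 holds, R2 holds, R3 holds, R4 violated.
Only rule 4 fails.

4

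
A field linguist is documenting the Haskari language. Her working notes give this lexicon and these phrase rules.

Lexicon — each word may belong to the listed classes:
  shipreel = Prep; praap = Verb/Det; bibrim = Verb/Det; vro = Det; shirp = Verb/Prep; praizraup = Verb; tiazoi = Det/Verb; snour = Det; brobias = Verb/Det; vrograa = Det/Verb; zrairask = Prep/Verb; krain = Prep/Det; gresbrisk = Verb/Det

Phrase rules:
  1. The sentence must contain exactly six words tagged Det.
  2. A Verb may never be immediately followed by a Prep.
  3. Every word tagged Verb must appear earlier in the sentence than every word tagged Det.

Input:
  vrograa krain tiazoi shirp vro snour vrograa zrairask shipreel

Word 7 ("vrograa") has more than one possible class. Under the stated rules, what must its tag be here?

Det

Candidates per position — 1:vrograa {Det,Verb}; 2:krain {Prep,Det}; 3:tiazoi {Det,Verb}; 4:shirp {Verb,Prep}; 5:vro {Det}; 6:snour {Det}; 7:vrograa {Det,Verb}; 8:zrairask {Prep,Verb}; 9:shipreel {Prep}.
At position 1, choosing Verb makes rule 1 impossible to satisfy; hence Det.
At position 2, choosing Prep makes rule 1 impossible to satisfy; hence Det.
At position 3, choosing Verb makes rule 1 impossible to satisfy; hence Det.
At position 4, choosing Verb makes rule 3 impossible to satisfy; hence Prep.
At position 7, choosing Verb makes rule 1 impossible to satisfy; hence Det.
At position 8, choosing Verb makes rule 2 impossible to satisfy; hence Prep.
The only consistent sequence is: Det Det Det Prep Det Det Det Prep Prep.
Check: rule 1 ✓; rule 2 ✓; rule 3 ✓.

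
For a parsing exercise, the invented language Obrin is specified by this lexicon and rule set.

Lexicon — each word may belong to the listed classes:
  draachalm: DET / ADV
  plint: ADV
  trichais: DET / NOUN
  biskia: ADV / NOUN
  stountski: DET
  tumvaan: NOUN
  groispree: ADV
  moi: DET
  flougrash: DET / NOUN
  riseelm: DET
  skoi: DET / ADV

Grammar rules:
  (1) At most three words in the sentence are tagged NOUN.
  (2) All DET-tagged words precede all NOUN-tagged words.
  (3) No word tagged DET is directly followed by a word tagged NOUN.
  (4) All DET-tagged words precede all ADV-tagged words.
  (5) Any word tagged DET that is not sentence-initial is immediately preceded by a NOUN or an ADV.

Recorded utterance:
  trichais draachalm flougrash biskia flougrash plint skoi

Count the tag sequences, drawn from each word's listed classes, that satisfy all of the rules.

Candidates per position — 1:trichais {DET,NOUN}; 2:draachalm {DET,ADV}; 3:flougrash {DET,NOUN}; 4:biskia {ADV,NOUN}; 5:flougrash {DET,NOUN}; 6:plint {ADV}; 7:skoi {DET,ADV}.
There are 64 candidate sequences in total.
The sequences that satisfy every rule: DET ADV NOUN ADV NOUN ADV ADV; DET ADV NOUN NOUN NOUN ADV ADV; NOUN ADV NOUN ADV NOUN ADV ADV.
Count = 3.

3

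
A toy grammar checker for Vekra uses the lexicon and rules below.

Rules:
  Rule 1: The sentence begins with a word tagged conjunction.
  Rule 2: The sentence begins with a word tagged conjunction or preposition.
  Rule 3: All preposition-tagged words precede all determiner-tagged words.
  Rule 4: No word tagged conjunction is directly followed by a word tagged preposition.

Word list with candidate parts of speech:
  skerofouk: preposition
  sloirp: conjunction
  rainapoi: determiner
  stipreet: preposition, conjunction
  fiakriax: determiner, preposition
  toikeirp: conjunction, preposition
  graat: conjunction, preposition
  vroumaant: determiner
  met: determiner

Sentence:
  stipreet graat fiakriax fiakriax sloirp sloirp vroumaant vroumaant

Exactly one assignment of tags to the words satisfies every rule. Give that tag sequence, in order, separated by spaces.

Candidates per position — 1:stipreet {preposition,conjunction}; 2:graat {conjunction,preposition}; 3:fiakriax {determiner,preposition}; 4:fiakriax {determiner,preposition}; 5:sloirp {conjunction}; 6:sloirp {conjunction}; 7:vroumaant {determiner}; 8:vroumaant {determiner}.
At position 1, choosing preposition makes rule 1 impossible to satisfy; hence conjunction.
At position 2, choosing preposition makes rule 4 impossible to satisfy; hence conjunction.
At position 3, choosing preposition makes rule 4 impossible to satisfy; hence determiner.
At position 4, choosing preposition makes rule 3 impossible to satisfy; hence determiner.
The only consistent sequence is: conjunction conjunction determiner determiner conjunction conjunction determiner determiner.
Rule-by-rule: rule 1 ok; rule 2 ok; rule 3 ok; rule 4 ok.

conjunction conjunction determiner determiner conjunction conjunction determiner determiner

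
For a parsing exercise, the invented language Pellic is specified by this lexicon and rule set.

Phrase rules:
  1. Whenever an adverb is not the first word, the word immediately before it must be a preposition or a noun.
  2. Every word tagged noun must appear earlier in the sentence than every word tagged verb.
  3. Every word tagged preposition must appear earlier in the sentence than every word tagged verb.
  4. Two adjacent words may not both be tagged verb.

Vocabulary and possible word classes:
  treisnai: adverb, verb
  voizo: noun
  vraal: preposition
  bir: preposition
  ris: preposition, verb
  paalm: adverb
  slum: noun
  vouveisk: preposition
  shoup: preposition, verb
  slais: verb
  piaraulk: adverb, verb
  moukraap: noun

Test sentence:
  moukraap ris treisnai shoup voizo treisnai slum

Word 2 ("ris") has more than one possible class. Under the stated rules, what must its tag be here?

preposition

Candidates per position — 1:moukraap {noun}; 2:ris {preposition,verb}; 3:treisnai {adverb,verb}; 4:shoup {preposition,verb}; 5:voizo {noun}; 6:treisnai {adverb,verb}; 7:slum {noun}.
Word 2 cannot be verb — rule 2 would then fail for every completion. It is preposition.
Word 3 cannot be verb — rule 2 would then fail for every completion. It is adverb.
Word 4 cannot be verb — rule 2 would then fail for every completion. It is preposition.
Word 6 cannot be verb — rule 2 would then fail for every completion. It is adverb.
That leaves exactly one tagging: noun preposition adverb preposition noun adverb noun.
Check: rule 1 holds; rule 2 holds; rule 3 holds; rule 4 holds.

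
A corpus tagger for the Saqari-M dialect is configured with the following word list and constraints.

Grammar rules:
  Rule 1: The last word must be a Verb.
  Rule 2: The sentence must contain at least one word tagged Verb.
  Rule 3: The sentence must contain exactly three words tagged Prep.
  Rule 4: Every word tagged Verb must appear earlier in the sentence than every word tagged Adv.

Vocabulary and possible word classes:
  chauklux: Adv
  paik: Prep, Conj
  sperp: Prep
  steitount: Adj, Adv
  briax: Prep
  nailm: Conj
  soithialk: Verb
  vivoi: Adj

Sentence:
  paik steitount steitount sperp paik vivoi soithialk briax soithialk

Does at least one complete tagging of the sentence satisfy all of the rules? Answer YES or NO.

Candidates per position — 1:paik {Prep,Conj}; 2:steitount {Adj,Adv}; 3:steitount {Adj,Adv}; 4:sperp {Prep}; 5:paik {Prep,Conj}; 6:vivoi {Adj}; 7:soithialk {Verb}; 8:briax {Prep}; 9:soithialk {Verb}.
One satisfying assignment: Prep Adj Adj Prep Conj Adj Verb Prep Verb.
Rule-by-rule: rule 1 holds; rule 2 holds; rule 3 holds; rule 4 holds.

YES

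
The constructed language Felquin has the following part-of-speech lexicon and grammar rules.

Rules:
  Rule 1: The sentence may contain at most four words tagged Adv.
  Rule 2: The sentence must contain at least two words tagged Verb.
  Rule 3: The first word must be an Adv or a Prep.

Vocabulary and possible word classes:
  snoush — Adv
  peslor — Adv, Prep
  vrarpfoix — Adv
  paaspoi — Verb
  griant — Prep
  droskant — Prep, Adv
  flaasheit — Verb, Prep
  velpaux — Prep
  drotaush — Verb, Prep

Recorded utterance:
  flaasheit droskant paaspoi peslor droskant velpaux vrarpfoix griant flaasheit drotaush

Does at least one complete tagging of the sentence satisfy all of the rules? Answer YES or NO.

YES

Candidates per position — 1:flaasheit {Verb,Prep}; 2:droskant {Prep,Adv}; 3:paaspoi {Verb}; 4:peslor {Adv,Prep}; 5:droskant {Prep,Adv}; 6:velpaux {Prep}; 7:vrarpfoix {Adv}; 8:griant {Prep}; 9:flaasheit {Verb,Prep}; 10:drotaush {Verb,Prep}.
One satisfying assignment: Prep Prep Verb Prep Prep Prep Adv Prep Verb Verb.
Rule-by-rule: rule 1 holds; rule 2 holds; rule 3 holds.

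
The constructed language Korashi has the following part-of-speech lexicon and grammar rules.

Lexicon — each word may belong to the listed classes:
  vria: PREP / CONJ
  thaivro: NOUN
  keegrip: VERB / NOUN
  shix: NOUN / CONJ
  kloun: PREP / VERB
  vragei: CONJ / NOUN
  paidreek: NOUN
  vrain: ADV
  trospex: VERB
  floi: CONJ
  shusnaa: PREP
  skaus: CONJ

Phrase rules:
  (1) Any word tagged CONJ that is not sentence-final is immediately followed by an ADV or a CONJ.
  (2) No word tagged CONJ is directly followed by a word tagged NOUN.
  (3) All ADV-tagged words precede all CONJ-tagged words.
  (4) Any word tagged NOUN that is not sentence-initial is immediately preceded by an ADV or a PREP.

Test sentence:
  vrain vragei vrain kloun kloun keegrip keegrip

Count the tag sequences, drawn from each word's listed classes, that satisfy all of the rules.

6

Candidates per position — 1:vrain {ADV}; 2:vragei {CONJ,NOUN}; 3:vrain {ADV}; 4:kloun {PREP,VERB}; 5:kloun {PREP,VERB}; 6:keegrip {VERB,NOUN}; 7:keegrip {VERB,NOUN}.
There are 32 candidate sequences in total.
Checking each against the rules leaves 6 sequences.
Count = 6.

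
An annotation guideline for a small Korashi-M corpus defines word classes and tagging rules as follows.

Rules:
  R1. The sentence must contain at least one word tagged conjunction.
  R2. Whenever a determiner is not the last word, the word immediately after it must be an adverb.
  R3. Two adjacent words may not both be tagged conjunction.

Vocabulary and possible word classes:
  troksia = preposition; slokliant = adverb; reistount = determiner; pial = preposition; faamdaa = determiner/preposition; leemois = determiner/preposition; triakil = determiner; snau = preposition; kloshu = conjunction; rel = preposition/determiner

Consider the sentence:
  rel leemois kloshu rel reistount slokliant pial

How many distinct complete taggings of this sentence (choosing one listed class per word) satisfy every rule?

1

Candidates per position — 1:rel {preposition,determiner}; 2:leemois {determiner,preposition}; 3:kloshu {conjunction}; 4:rel {preposition,determiner}; 5:reistount {determiner}; 6:slokliant {adverb}; 7:pial {preposition}.
There are 8 candidate sequences in total.
The sequences that satisfy every rule: preposition preposition conjunction preposition determiner adverb preposition.
Count = 1.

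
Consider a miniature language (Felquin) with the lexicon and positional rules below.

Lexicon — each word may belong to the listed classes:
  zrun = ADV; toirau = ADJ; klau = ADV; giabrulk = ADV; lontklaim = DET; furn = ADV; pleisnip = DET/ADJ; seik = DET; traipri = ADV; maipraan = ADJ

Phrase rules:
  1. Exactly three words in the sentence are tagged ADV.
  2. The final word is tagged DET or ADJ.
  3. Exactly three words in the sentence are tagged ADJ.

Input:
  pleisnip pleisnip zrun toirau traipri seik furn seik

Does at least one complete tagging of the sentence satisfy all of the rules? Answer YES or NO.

Candidates per position — 1:pleisnip {DET,ADJ}; 2:pleisnip {DET,ADJ}; 3:zrun {ADV}; 4:toirau {ADJ}; 5:traipri {ADV}; 6:seik {DET}; 7:furn {ADV}; 8:seik {DET}.
One satisfying assignment: ADJ ADJ ADV ADJ ADV DET ADV DET.
Verifying each rule — rule 1 holds; rule 2 holds; rule 3 holds.

YES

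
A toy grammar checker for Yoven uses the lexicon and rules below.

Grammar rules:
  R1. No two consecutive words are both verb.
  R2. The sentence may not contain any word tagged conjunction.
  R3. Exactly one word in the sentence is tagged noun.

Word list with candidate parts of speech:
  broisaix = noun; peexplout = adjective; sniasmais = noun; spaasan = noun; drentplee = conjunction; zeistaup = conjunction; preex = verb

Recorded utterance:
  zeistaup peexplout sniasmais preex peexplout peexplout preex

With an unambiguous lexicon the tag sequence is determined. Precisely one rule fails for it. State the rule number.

2

Fixed tagging: conjunction adjective noun verb adjective adjective verb.
Rule check: R1 pass, R2 fail, R3 pass.
Only rule 2 fails.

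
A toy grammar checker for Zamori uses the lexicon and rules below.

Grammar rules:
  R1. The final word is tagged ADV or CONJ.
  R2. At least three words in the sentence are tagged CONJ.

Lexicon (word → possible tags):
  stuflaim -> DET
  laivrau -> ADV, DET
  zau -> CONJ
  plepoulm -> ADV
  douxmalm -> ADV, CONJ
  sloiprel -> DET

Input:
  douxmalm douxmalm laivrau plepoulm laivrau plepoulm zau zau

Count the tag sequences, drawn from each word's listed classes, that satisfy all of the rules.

12

Candidates per position — 1:douxmalm {ADV,CONJ}; 2:douxmalm {ADV,CONJ}; 3:laivrau {ADV,DET}; 4:plepoulm {ADV}; 5:laivrau {ADV,DET}; 6:plepoulm {ADV}; 7:zau {CONJ}; 8:zau {CONJ}.
There are 16 candidate sequences in total.
Checking each against the rules leaves 12 sequences.
Count = 12.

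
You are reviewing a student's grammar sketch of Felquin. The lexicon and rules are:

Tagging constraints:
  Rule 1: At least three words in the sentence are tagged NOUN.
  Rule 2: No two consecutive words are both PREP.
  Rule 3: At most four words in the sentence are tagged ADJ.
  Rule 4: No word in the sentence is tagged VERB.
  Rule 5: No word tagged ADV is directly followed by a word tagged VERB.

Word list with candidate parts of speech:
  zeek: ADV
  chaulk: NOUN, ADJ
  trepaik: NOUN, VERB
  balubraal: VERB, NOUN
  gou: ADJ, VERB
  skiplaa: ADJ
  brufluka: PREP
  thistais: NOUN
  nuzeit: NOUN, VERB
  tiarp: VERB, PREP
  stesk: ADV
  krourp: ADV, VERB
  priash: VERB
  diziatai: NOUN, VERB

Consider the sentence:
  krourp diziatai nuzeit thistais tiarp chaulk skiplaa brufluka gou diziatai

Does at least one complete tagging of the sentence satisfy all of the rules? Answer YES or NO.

YES

Candidates per position — 1:krourp {ADV,VERB}; 2:diziatai {NOUN,VERB}; 3:nuzeit {NOUN,VERB}; 4:thistais {NOUN}; 5:tiarp {VERB,PREP}; 6:chaulk {NOUN,ADJ}; 7:skiplaa {ADJ}; 8:brufluka {PREP}; 9:gou {ADJ,VERB}; 10:diziatai {NOUN,VERB}.
One satisfying assignment: ADV NOUN NOUN NOUN PREP ADJ ADJ PREP ADJ NOUN.
Verifying each rule — rule 1 ok; rule 2 ok; rule 3 ok; rule 4 ok; rule 5 ok.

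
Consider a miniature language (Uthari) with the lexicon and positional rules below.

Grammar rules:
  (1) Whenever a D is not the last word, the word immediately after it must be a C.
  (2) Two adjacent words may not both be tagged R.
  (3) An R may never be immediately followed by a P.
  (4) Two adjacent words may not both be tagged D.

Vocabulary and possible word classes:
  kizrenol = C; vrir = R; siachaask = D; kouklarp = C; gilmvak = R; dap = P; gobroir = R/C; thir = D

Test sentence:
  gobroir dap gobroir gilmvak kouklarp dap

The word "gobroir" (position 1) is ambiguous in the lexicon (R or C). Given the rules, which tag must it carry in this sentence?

C

Candidates per position — 1:gobroir {R,C}; 2:dap {P}; 3:gobroir {R,C}; 4:gilmvak {R}; 5:kouklarp {C}; 6:dap {P}.
At position 1, choosing R makes rule 3 impossible to satisfy; hence C.
At position 3, choosing R makes rule 2 impossible to satisfy; hence C.
That leaves exactly one tagging: C P C R C P.
Checking: rule 1 ok; rule 2 ok; rule 3 ok; rule 4 ok.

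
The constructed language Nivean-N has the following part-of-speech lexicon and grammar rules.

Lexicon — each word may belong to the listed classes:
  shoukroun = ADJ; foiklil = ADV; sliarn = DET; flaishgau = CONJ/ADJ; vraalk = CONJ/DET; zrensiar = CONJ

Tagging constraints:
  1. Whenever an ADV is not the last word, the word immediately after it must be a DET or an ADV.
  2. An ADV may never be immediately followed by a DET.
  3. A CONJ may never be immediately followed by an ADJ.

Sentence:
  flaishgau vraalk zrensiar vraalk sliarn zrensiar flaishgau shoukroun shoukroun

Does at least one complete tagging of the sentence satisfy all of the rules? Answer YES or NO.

Candidates per position — 1:flaishgau {CONJ,ADJ}; 2:vraalk {CONJ,DET}; 3:zrensiar {CONJ}; 4:vraalk {CONJ,DET}; 5:sliarn {DET}; 6:zrensiar {CONJ}; 7:flaishgau {CONJ,ADJ}; 8:shoukroun {ADJ}; 9:shoukroun {ADJ}.
Rule 3 cannot be satisfied by any choice of tags from the lexicon.
So there is no consistent tagging.

NO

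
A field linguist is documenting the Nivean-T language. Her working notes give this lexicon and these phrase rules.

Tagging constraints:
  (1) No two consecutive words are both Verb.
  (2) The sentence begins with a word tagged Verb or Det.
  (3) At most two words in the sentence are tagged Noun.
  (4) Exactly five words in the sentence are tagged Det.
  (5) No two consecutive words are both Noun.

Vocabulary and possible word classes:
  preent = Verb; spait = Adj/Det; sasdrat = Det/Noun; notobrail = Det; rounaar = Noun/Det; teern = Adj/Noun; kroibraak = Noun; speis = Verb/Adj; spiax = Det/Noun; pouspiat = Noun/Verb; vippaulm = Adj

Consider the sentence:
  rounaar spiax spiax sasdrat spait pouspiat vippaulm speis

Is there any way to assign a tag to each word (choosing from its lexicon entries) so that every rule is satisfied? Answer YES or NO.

YES

Candidates per position — 1:rounaar {Noun,Det}; 2:spiax {Det,Noun}; 3:spiax {Det,Noun}; 4:sasdrat {Det,Noun}; 5:spait {Adj,Det}; 6:pouspiat {Noun,Verb}; 7:vippaulm {Adj}; 8:speis {Verb,Adj}.
One satisfying assignment: Det Det Det Det Det Verb Adj Adj.
Rule-by-rule: rule 1 ok; rule 2 ok; rule 3 ok; rule 4 ok; rule 5 ok.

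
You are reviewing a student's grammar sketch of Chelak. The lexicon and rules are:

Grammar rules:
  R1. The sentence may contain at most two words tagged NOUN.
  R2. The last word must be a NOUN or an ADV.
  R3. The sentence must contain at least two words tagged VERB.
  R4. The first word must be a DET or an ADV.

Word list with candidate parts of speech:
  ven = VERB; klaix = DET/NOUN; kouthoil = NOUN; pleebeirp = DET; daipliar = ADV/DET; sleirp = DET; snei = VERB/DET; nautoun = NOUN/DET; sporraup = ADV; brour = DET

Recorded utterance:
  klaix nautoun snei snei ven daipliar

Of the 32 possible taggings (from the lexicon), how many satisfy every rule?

Candidates per position — 1:klaix {DET,NOUN}; 2:nautoun {NOUN,DET}; 3:snei {VERB,DET}; 4:snei {VERB,DET}; 5:ven {VERB}; 6:daipliar {ADV,DET}.
There are 32 candidate sequences in total.
Checking each against the rules leaves 6 sequences.
Count = 6.

6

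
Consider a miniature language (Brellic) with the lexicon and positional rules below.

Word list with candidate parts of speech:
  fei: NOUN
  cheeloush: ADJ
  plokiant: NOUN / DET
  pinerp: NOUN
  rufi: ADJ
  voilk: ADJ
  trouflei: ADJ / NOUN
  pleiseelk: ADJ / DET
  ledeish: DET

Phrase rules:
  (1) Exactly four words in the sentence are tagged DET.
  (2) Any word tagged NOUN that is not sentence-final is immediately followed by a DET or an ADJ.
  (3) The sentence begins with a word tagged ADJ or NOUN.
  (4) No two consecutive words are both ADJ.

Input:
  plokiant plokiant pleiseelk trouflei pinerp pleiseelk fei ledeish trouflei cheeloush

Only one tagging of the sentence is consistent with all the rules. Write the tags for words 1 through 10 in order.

NOUN DET DET ADJ NOUN DET NOUN DET NOUN ADJ

Candidates per position — 1:plokiant {NOUN,DET}; 2:plokiant {NOUN,DET}; 3:pleiseelk {ADJ,DET}; 4:trouflei {ADJ,NOUN}; 5:pinerp {NOUN}; 6:pleiseelk {ADJ,DET}; 7:fei {NOUN}; 8:ledeish {DET}; 9:trouflei {ADJ,NOUN}; 10:cheeloush {ADJ}.
Word 1 cannot be DET — rule 3 would then fail for every completion. It is NOUN.
Word 2 cannot be NOUN — rule 1 would then fail for every completion. It is DET.
Word 3 cannot be ADJ — rule 1 would then fail for every completion. It is DET.
Word 4 cannot be NOUN — rule 2 would then fail for every completion. It is ADJ.
Word 6 cannot be ADJ — rule 1 would then fail for every completion. It is DET.
Word 9 cannot be ADJ — rule 4 would then fail for every completion. It is NOUN.
The only consistent sequence is: NOUN DET DET ADJ NOUN DET NOUN DET NOUN ADJ.
Check: rule 1 satisfied; rule 2 satisfied; rule 3 satisfied; rule 4 satisfied.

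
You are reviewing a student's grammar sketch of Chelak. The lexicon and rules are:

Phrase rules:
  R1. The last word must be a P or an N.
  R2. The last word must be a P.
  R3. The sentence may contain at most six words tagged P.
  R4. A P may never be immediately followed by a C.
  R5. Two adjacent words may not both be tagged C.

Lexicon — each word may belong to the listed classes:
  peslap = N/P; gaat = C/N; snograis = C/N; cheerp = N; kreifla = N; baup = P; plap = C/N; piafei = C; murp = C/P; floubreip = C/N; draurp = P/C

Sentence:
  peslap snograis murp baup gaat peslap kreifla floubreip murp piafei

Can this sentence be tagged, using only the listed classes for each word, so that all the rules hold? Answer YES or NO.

Candidates per position — 1:peslap {N,P}; 2:snograis {C,N}; 3:murp {C,P}; 4:baup {P}; 5:gaat {C,N}; 6:peslap {N,P}; 7:kreifla {N}; 8:floubreip {C,N}; 9:murp {C,P}; 10:piafei {C}.
Rule 1 cannot be satisfied by any choice of tags from the lexicon.
So there is no consistent tagging.

NO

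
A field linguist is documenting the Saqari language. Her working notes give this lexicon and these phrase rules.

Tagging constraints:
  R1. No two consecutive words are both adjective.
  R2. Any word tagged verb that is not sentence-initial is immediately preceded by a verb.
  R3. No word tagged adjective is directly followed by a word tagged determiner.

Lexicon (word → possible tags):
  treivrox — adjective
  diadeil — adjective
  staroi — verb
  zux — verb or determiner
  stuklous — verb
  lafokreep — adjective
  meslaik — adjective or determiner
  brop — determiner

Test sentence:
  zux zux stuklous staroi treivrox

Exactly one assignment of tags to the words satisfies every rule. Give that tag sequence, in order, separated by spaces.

Candidates per position — 1:zux {verb,determiner}; 2:zux {verb,determiner}; 3:stuklous {verb}; 4:staroi {verb}; 5:treivrox {adjective}.
If word 1 were determiner, no tagging could satisfy rule 2; so word 1 is verb.
If word 2 were determiner, no tagging could satisfy rule 2; so word 2 is verb.
The only consistent sequence is: verb verb verb verb adjective.
Checking: rule 1 ✓; rule 2 ✓; rule 3 ✓.

verb verb verb verb adjective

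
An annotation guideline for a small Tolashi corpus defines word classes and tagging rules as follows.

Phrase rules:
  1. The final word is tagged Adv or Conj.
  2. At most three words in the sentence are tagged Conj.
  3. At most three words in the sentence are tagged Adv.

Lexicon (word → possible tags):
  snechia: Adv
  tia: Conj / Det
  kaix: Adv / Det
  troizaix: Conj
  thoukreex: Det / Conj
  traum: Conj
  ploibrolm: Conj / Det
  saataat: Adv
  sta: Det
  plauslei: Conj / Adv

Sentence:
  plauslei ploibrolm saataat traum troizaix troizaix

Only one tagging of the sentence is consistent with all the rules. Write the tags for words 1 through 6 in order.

Candidates per position — 1:plauslei {Conj,Adv}; 2:ploibrolm {Conj,Det}; 3:saataat {Adv}; 4:traum {Conj}; 5:troizaix {Conj}; 6:troizaix {Conj}.
Word 1 cannot be Conj — rule 2 would then fail for every completion. It is Adv.
Word 2 cannot be Conj — rule 2 would then fail for every completion. It is Det.
The only consistent sequence is: Adv Det Adv Conj Conj Conj.
Check: rule 1 ok; rule 2 ok; rule 3 ok.

Adv Det Adv Conj Conj Conj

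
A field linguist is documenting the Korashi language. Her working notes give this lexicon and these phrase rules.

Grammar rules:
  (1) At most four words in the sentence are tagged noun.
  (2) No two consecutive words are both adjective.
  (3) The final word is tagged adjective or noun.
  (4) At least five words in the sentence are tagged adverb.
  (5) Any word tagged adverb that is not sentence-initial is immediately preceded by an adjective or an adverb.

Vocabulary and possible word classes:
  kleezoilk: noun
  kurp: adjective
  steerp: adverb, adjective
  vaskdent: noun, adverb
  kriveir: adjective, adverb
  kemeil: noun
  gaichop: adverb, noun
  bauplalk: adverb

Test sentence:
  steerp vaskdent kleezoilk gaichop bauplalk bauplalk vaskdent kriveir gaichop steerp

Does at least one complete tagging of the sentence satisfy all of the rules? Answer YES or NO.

Candidates per position — 1:steerp {adverb,adjective}; 2:vaskdent {noun,adverb}; 3:kleezoilk {noun}; 4:gaichop {adverb,noun}; 5:bauplalk {adverb}; 6:bauplalk {adverb}; 7:vaskdent {noun,adverb}; 8:kriveir {adjective,adverb}; 9:gaichop {adverb,noun}; 10:steerp {adverb,adjective}.
Rule 5 cannot be satisfied by any choice of tags from the lexicon.
So there is no consistent tagging.

NO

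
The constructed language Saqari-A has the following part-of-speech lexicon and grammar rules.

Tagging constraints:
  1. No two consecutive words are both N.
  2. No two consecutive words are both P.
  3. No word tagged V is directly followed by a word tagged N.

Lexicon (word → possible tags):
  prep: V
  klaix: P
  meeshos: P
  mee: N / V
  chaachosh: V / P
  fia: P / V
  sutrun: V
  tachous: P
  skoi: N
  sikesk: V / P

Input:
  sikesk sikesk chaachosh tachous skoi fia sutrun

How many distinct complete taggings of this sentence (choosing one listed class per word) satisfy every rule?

6

Candidates per position — 1:sikesk {V,P}; 2:sikesk {V,P}; 3:chaachosh {V,P}; 4:tachous {P}; 5:skoi {N}; 6:fia {P,V}; 7:sutrun {V}.
There are 16 candidate sequences in total.
Checking each against the rules leaves 6 sequences.
Count = 6.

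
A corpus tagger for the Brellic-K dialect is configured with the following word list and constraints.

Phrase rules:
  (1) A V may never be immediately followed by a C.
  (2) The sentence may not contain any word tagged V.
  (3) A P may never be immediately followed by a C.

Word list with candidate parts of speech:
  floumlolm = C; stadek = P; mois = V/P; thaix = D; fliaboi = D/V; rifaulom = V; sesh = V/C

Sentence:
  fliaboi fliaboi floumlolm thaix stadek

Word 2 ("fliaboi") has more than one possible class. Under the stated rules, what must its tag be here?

D

Candidates per position — 1:fliaboi {D,V}; 2:fliaboi {D,V}; 3:floumlolm {C}; 4:thaix {D}; 5:stadek {P}.
Position 1: V is ruled out by rule 2; that leaves D.
Position 2: V is ruled out by rule 1; that leaves D.
That leaves exactly one tagging: D D C D P.
Check: rule 1 satisfied; rule 2 satisfied; rule 3 satisfied.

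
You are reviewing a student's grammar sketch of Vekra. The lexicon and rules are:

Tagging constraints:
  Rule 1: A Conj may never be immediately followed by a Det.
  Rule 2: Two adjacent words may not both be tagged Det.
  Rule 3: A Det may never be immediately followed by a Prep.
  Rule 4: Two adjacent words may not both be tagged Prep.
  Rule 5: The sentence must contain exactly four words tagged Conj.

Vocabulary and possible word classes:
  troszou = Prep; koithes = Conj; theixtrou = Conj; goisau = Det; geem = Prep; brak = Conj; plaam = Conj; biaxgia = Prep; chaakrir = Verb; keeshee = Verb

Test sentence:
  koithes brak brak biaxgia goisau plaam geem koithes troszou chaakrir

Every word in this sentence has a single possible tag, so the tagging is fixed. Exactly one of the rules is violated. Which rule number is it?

5

Fixed tagging: Conj Conj Conj Prep Det Conj Prep Conj Prep Verb.
Checking each rule: R1 ok, R2 ok, R3 ok, R4 ok, R5 fails.
Only rule 5 fails.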